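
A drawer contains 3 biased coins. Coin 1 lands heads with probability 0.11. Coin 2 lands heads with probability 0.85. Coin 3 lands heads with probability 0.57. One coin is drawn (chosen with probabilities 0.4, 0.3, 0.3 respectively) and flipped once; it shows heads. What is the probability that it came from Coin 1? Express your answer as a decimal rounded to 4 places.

Posterior probability ≈ 0.0936

Tabulate prior·likelihood by source: [1] prior 0.4, lik 0.11, product 0.04400; [2] prior 0.3, lik 0.85, product 0.2550; [3] prior 0.3, lik 0.57, product 0.1710.
Normalizing constant = 0.47000; the posterior for Coin 1 is its product over the sum, 0.04400/0.47000 = 0.0936.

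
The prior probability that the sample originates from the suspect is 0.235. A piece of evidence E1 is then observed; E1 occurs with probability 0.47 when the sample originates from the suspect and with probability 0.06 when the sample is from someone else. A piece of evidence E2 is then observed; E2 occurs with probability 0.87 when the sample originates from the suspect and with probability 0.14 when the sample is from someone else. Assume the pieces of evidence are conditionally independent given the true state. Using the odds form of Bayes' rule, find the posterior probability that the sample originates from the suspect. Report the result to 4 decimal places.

Posterior probability ≈ 0.9373

Prior odds = 0.235/(1−0.235) = 0.30719.
Likelihood ratio for E1 = 0.47/0.06 = 7.8333.
Likelihood ratio for E2 = 0.87/0.14 = 6.2143.
Posterior odds = prior odds × LR₁ × LR₂ = 14.954.
Posterior probability = odds/(1+odds) = 14.954/15.954 = 0.9373.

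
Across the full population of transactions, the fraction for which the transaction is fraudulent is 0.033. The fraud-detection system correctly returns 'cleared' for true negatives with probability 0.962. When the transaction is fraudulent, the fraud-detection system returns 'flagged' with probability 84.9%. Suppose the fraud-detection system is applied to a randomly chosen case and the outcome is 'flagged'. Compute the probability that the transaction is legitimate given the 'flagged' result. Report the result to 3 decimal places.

P(¬H | E) ≈ 0.567

Write H for 'the transaction is fraudulent'. Prior odds H:¬H = 0.033/0.967 = 0.034126. For the 'flagged' outcome, the likelihood ratio is 0.849/0.038 = 22.342.
Posterior odds = 0.034126 × 22.342 = 0.76245, so P(H|E) = 0.76245/(1+0.76245) = 0.433. Then P(¬H|E) = 1 − 0.433 = 0.567.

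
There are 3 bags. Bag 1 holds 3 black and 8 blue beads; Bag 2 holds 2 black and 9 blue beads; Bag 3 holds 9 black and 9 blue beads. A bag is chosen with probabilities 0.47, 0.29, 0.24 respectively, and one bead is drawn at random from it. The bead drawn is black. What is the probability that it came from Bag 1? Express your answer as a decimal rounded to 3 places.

Tabulate prior·likelihood by source: [1] prior 0.47, lik 0.2727, product 0.1282; [2] prior 0.29, lik 0.1818, product 0.05273; [3] prior 0.24, lik 0.5, product 0.1200.
Normalizing constant = 0.30091; the posterior for Bag 1 is its product over the sum, 0.1282/0.30091 = 0.426.

Posterior probability ≈ 0.426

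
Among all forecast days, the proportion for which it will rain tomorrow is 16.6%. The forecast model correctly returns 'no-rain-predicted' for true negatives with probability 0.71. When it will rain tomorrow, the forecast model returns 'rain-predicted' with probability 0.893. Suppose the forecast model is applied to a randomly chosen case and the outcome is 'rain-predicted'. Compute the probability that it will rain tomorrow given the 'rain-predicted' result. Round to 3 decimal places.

P(H | E) ≈ 0.380

Write H for 'it will rain tomorrow'. Prior odds H:¬H = 0.166/0.834 = 0.19904. For the 'rain-predicted' outcome, the likelihood ratio is 0.893/0.29 = 3.0793.
Posterior odds = 0.19904 × 3.0793 = 0.61291, so P(H|E) = 0.61291/(1+0.61291) = 0.380.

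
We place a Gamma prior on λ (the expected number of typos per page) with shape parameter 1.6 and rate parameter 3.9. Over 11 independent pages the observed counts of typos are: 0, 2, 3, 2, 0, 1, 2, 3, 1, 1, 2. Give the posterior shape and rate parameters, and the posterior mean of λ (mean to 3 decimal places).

Total count ∑xᵢ = 17 over n = 11 pages.
Gamma is conjugate to the Poisson likelihood: posterior is Gamma(shape = 1.6+17 = 18.6, rate = 3.9+11 = 14.9).
Posterior mean = shape/rate = 18.6/14.9 = 1.248.

Posterior: Gamma(shape=18.6, rate=14.9); mean ≈ 1.248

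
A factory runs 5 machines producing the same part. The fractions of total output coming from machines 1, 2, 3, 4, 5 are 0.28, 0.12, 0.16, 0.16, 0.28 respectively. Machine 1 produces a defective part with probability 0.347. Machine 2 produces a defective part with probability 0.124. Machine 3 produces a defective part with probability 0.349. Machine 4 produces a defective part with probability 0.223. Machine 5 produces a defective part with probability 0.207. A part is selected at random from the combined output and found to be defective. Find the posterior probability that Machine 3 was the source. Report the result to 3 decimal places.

Tabulate prior·likelihood by source: [1] prior 0.28, lik 0.347, product 0.09716; [2] prior 0.12, lik 0.124, product 0.01488; [3] prior 0.16, lik 0.349, product 0.05584; [4] prior 0.16, lik 0.223, product 0.03568; [5] prior 0.28, lik 0.207, product 0.05796.
Normalizing constant = 0.26152; the posterior for Machine 3 is its product over the sum, 0.05584/0.26152 = 0.214.

Posterior probability ≈ 0.214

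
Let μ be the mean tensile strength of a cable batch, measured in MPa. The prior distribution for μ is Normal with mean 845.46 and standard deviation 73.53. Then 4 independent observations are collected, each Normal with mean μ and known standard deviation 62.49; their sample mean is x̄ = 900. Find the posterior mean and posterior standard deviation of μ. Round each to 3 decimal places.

With known σ, the Normal prior is conjugate. Weight on the data is w = (n/σ²)/(n/σ² + 1/τ₀²) = 0.00102433/(0.00102433+0.00018496) = 0.84705.
Posterior mean = w·x̄ + (1−w)·μ₀ = 0.84705·900 + 0.15295·845.46 = 891.658. Posterior variance = 1/(0.00102433+0.00018496) = 826.935, so SD = 28.756.

Posterior mean ≈ 891.658; posterior SD ≈ 28.756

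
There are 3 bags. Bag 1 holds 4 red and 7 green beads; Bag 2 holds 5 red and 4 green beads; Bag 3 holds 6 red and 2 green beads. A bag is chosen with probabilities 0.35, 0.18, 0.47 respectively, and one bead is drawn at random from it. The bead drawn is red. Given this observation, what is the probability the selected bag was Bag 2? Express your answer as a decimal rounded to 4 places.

Posterior probability ≈ 0.1725

P(red|Bag 1) = 0.3636; P(red|Bag 2) = 0.5556; P(red|Bag 3) = 0.75.
Prior × likelihood for each source: 0.35·0.3636=0.1273, 0.18·0.5556=0.1000, 0.47·0.75=0.3525. Summing gives P(red) = 0.57977.
P(Bag 2 | red) = 0.1000 / 0.57977 = 0.1725.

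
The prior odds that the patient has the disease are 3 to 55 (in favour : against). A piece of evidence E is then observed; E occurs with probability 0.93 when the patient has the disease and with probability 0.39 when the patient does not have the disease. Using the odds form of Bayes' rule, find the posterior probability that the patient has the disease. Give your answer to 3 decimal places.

Prior odds = 3/55 = 0.054545.
Likelihood ratio for E = 0.93/0.39 = 2.3846.
Posterior odds = prior odds × LR = 0.13007.
Posterior probability = odds/(1+odds) = 0.13007/1.1301 = 0.115.

Posterior probability ≈ 0.115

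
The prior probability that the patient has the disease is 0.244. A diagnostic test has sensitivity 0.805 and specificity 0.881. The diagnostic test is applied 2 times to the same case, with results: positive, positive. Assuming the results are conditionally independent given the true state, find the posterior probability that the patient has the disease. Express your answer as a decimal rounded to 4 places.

With H the event that the patient has the disease, the joint likelihood of the observed sequence is P(data|H) = 0.805·0.805 = 0.64803 and P(data|¬H) = 0.119·0.119 = 0.014161.
Bayes: P(H|data) = 0.244·0.64803 / (0.244·0.64803 + 0.756·0.014161) = 0.15812/0.16882 = 0.9366.

Posterior P(H) ≈ 0.9366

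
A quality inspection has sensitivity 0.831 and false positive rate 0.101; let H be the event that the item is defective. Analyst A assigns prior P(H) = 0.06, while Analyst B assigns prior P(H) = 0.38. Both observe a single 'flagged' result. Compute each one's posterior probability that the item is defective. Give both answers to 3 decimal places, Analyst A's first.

P('+'|H) = 0.831, P('+'|¬H) = 0.101.
Analyst A: numerator 0.831·0.06 = 0.049860; evidence = 0.049860+0.101·0.94 = 0.14480; posterior = 0.344.
Analyst B: numerator 0.831·0.38 = 0.31578; evidence = 0.31578+0.101·0.62 = 0.37840; posterior = 0.835.

Analyst A: 0.344; Analyst B: 0.835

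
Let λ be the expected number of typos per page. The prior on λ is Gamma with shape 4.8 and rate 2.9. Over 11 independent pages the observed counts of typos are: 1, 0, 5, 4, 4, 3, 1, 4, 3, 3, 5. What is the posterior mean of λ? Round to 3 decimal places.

Total count ∑xᵢ = 33 over n = 11 pages.
Gamma is conjugate to the Poisson likelihood: posterior is Gamma(shape = 4.8+33 = 37.8, rate = 2.9+11 = 13.9).
Posterior mean = shape/rate = 37.8/13.9 = 2.719.

Posterior mean ≈ 2.719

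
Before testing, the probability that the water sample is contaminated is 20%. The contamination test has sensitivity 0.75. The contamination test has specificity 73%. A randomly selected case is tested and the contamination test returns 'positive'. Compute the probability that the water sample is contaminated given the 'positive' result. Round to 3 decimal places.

P(H | E) ≈ 0.410

Write H for 'the water sample is contaminated'. Prior odds H:¬H = 0.2/0.8 = 0.25000. For the 'positive' outcome, the likelihood ratio is 0.75/0.27 = 2.7778.
Posterior odds = 0.25000 × 2.7778 = 0.69444, so P(H|E) = 0.69444/(1+0.69444) = 0.410.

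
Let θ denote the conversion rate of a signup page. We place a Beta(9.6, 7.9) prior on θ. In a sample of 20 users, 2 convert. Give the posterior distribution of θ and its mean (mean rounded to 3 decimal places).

Observing 2 successes and 18 failures updates Beta(9.6, 7.9) by adding the success and failure counts to the two shape parameters: α = 9.6+2 = 11.6, β = 7.9+18 = 25.9.
Posterior mean = α/(α+β) = 11.6/37.5 = 0.309.

Posterior: Beta(11.6, 25.9); mean ≈ 0.309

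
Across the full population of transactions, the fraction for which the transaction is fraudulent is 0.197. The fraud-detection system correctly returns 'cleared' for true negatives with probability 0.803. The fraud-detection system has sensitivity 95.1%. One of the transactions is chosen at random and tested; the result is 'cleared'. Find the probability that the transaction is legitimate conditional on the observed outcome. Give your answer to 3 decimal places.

Write H for 'the transaction is fraudulent'. Prior odds H:¬H = 0.197/0.803 = 0.24533. For the 'cleared' outcome, the likelihood ratio is 0.049/0.803 = 0.061021.
Posterior odds = 0.24533 × 0.061021 = 0.014970, so P(H|E) = 0.014970/(1+0.014970) = 0.015. Then P(¬H|E) = 1 − 0.015 = 0.985.

P(¬H | E) ≈ 0.985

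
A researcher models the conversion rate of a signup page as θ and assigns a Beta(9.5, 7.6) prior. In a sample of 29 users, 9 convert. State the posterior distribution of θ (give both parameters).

Posterior: Beta(18.5, 27.6)

The binomial likelihood is conjugate to the Beta prior: with 9 successes and 20 failures, the posterior is Beta(9.5+9, 7.6+20) = Beta(18.5, 27.6).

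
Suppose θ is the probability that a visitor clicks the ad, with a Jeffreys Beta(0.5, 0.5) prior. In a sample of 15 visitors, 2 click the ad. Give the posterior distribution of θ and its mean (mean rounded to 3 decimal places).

Posterior: Beta(2.5, 13.5); mean ≈ 0.156

The binomial likelihood is conjugate to the Beta prior: with 2 successes and 13 failures, the posterior is Beta(0.5+2, 0.5+13) = Beta(2.5, 13.5).
E[θ | data] = 2.5/(2.5+13.5) = 0.156.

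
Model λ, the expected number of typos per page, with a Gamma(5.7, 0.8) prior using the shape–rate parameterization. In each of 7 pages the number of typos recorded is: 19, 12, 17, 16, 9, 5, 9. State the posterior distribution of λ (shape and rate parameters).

Posterior: Gamma(shape=92.7, rate=7.8)

Total count ∑xᵢ = 87 over n = 7 pages.
Gamma is conjugate to the Poisson likelihood: posterior is Gamma(shape = 5.7+87 = 92.7, rate = 0.8+7 = 7.8).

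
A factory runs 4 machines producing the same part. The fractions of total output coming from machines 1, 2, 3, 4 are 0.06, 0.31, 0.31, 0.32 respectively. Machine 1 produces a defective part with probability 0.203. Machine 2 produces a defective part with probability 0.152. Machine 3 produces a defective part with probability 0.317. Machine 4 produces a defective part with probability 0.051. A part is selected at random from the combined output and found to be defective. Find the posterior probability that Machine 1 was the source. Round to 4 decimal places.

Tabulate prior·likelihood by source: [1] prior 0.06, lik 0.203, product 0.01218; [2] prior 0.31, lik 0.152, product 0.04712; [3] prior 0.31, lik 0.317, product 0.09827; [4] prior 0.32, lik 0.051, product 0.01632.
Normalizing constant = 0.17389; the posterior for Machine 1 is its product over the sum, 0.01218/0.17389 = 0.0700.

Posterior probability ≈ 0.0700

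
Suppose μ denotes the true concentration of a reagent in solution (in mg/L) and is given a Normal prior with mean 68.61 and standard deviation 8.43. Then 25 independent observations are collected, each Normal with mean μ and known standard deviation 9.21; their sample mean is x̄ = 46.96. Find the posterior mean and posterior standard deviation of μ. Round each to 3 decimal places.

Posterior mean ≈ 47.947; posterior SD ≈ 1.800

With known σ, the Normal prior is conjugate. Weight on the data is w = (n/σ²)/(n/σ² + 1/τ₀²) = 0.294728/(0.294728+0.0140716) = 0.95443.
Posterior mean = w·x̄ + (1−w)·μ₀ = 0.95443·46.96 + 0.045569·68.61 = 47.947. Posterior variance = 1/(0.294728+0.0140716) = 3.23835, so SD = 1.800.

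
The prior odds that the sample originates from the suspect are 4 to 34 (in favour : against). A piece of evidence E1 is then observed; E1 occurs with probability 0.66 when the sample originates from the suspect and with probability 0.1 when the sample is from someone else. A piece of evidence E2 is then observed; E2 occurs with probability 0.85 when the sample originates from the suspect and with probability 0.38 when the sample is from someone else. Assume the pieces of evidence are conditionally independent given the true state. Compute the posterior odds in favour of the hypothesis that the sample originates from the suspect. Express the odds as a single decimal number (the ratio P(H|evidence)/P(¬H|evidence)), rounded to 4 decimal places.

Prior odds = 4/34 = 0.11765.
Likelihood ratio for E1 = 0.66/0.1 = 6.6000.
Likelihood ratio for E2 = 0.85/0.38 = 2.2368.
Posterior odds = prior odds × LR₁ × LR₂ = 1.7368.

Posterior odds ≈ 1.7368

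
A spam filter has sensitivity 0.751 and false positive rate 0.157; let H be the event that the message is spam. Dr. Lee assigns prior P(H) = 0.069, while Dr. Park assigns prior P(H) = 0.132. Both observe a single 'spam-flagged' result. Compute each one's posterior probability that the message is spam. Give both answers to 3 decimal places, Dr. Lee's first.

Dr. Lee: 0.262; Dr. Park: 0.421

P('+'|H) = 0.751, P('+'|¬H) = 0.157.
Dr. Lee: numerator 0.751·0.069 = 0.051819; evidence = 0.051819+0.157·0.931 = 0.19799; posterior = 0.262.
Dr. Park: numerator 0.751·0.132 = 0.099132; evidence = 0.099132+0.157·0.868 = 0.23541; posterior = 0.421.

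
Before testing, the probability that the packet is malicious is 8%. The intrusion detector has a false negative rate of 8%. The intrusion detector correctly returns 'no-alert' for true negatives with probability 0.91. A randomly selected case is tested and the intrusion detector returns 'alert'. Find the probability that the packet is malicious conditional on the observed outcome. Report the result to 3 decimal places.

Write H for 'the packet is malicious'. Prior odds H:¬H = 0.08/0.92 = 0.086957. For the 'alert' outcome, the likelihood ratio is 0.92/0.09 = 10.222.
Posterior odds = 0.086957 × 10.222 = 0.88889, so P(H|E) = 0.88889/(1+0.88889) = 0.471.

P(H | E) ≈ 0.471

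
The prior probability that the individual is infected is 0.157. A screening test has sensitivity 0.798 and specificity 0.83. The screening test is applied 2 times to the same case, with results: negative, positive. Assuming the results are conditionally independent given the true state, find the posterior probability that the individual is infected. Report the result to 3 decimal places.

Posterior P(H) ≈ 0.175

Let H be the event that the individual is infected; start with P(H) = 0.157. P('positive'|H) = 0.798, P('positive'|¬H) = 0.17.
Update on result 1 ('negative'): P(H) ← 0.202·0.1570 / (0.202·0.1570 + 0.83·0.8430) = 0.031714/0.73140 = 0.0434.
Update on result 2 ('positive'): P(H) ← 0.798·0.0434 / (0.798·0.0434 + 0.17·0.9566) = 0.034602/0.19723 = 0.1754.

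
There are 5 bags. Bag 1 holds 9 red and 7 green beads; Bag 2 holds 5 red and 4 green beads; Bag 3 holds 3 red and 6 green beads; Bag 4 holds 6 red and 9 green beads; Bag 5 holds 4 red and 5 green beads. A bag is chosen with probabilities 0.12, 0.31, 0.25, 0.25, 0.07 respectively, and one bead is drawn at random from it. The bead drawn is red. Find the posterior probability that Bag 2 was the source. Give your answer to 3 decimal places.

Posterior probability ≈ 0.379

Tabulate prior·likelihood by source: [1] prior 0.12, lik 0.5625, product 0.06750; [2] prior 0.31, lik 0.5556, product 0.1722; [3] prior 0.25, lik 0.3333, product 0.08333; [4] prior 0.25, lik 0.4, product 0.1000; [5] prior 0.07, lik 0.4444, product 0.03111.
Normalizing constant = 0.45417; the posterior for Bag 2 is its product over the sum, 0.1722/0.45417 = 0.379.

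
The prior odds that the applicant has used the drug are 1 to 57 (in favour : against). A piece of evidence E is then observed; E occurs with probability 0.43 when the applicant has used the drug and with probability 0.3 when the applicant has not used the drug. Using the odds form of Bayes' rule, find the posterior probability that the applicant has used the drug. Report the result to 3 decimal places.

Prior odds = 1/57 = 0.017544.
Likelihood ratio for E = 0.43/0.3 = 1.4333.
Posterior odds = prior odds × LR = 0.025146.
Posterior probability = odds/(1+odds) = 0.025146/1.0251 = 0.025.

Posterior probability ≈ 0.025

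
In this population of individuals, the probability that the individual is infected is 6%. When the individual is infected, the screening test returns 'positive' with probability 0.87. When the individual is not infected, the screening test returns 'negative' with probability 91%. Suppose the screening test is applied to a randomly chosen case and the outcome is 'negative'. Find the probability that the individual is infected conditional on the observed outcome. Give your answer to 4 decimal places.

P(H | E) ≈ 0.0090

Write H for 'the individual is infected'. Prior odds H:¬H = 0.06/0.94 = 0.063830. For the 'negative' outcome, the likelihood ratio is 0.13/0.91 = 0.14286.
Posterior odds = 0.063830 × 0.14286 = 0.0091185, so P(H|E) = 0.0091185/(1+0.0091185) = 0.0090.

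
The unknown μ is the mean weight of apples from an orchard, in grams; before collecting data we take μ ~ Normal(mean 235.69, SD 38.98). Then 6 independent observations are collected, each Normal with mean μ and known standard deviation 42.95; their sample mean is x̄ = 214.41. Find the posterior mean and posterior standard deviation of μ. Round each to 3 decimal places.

Prior precision 1/τ₀² = 1/38.98² = 0.00065814; data precision n/σ² = 6/42.95² = 0.00325256.
Posterior precision = 0.00065814 + 0.00325256 = 0.00391069, giving posterior SD = 1/√0.00391069 = 15.991.
Posterior mean = (0.00065814·235.69 + 0.00325256·214.41) / 0.00391069 = 217.991.

Posterior mean ≈ 217.991; posterior SD ≈ 15.991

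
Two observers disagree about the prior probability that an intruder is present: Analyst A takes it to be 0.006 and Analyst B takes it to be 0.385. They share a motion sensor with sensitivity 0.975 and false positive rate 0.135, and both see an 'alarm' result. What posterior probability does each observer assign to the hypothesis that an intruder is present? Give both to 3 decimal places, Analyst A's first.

The likelihood ratio for an 'alarm' result is 0.975/0.135 = 7.2222.
Analyst A: prior odds 0.006/0.994 = 0.0060362; posterior odds 0.043595; posterior probability 0.042.
Analyst B: prior odds 0.385/0.615 = 0.62602; posterior odds 4.5212; posterior probability 0.819.

Analyst A: 0.042; Analyst B: 0.819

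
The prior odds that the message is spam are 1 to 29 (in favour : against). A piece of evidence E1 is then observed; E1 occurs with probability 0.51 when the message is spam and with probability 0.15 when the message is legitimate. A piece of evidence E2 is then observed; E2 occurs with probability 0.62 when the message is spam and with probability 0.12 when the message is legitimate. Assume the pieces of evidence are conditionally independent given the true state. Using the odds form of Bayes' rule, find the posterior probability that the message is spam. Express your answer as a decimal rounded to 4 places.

Posterior probability ≈ 0.3772

Prior odds = 1/29 = 0.034483. In log-odds, ln(0.034483) = -3.3673.
Add log likelihood ratios: ln(3.4000) + ln(5.1667) = 2.8660.
Posterior log-odds = -0.50129, so posterior odds = exp(-0.50129) = 0.60575. Converting, P(H|E) = 0.60575/1.6057 = 0.3772.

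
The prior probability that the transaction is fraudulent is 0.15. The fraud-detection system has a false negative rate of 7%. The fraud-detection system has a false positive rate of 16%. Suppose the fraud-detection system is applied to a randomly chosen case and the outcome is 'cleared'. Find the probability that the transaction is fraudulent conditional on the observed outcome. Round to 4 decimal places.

P(H | E) ≈ 0.0145

Write H for 'the transaction is fraudulent'. Prior odds H:¬H = 0.15/0.85 = 0.17647. For the 'cleared' outcome, the likelihood ratio is 0.07/0.84 = 0.083333.
Posterior odds = 0.17647 × 0.083333 = 0.014706, so P(H|E) = 0.014706/(1+0.014706) = 0.0145.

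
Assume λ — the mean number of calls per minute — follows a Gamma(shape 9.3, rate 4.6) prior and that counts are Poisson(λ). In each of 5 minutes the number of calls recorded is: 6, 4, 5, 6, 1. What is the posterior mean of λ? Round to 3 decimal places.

The Poisson likelihood adds the total count to the shape and the number of exposure periods to the rate. Here ∑xᵢ = 22 and n = 5, so shape 9.3→31.3 and rate 4.6→9.6.
Posterior mean = shape/rate = 31.3/9.6 = 3.260.

Posterior mean ≈ 3.260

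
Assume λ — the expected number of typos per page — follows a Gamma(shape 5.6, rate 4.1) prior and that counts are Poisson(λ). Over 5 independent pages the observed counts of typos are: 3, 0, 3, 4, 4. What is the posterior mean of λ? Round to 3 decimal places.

The Poisson likelihood adds the total count to the shape and the number of exposure periods to the rate. Here ∑xᵢ = 14 and n = 5, so shape 5.6→19.6 and rate 4.1→9.1.
Posterior mean = shape/rate = 19.6/9.1 = 2.154.

Posterior mean ≈ 2.154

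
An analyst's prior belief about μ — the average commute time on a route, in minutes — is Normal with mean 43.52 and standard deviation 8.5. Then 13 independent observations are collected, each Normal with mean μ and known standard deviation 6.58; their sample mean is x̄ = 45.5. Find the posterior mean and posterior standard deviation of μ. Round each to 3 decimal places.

Prior precision 1/τ₀² = 1/8.5² = 0.0138408; data precision n/σ² = 13/6.58² = 0.300256.
Posterior precision = 0.0138408 + 0.300256 = 0.314097, giving posterior SD = 1/√0.314097 = 1.784.
Posterior mean = (0.0138408·43.52 + 0.300256·45.5) / 0.314097 = 45.413.

Posterior mean ≈ 45.413; posterior SD ≈ 1.784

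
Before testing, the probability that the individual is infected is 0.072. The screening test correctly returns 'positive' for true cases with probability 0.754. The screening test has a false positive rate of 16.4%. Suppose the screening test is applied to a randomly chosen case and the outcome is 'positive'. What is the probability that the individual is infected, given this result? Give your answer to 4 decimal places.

P(H | E) ≈ 0.2629

Write H for 'the individual is infected'. Prior odds H:¬H = 0.072/0.928 = 0.077586. For the 'positive' outcome, the likelihood ratio is 0.754/0.164 = 4.5976.
Posterior odds = 0.077586 × 4.5976 = 0.35671, so P(H|E) = 0.35671/(1+0.35671) = 0.2629.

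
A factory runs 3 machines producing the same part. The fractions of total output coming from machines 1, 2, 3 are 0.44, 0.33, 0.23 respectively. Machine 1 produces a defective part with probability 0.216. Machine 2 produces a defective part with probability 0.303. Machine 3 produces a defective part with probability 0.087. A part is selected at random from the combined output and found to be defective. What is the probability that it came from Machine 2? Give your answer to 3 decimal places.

Posterior probability ≈ 0.465

Tabulate prior·likelihood by source: [1] prior 0.44, lik 0.216, product 0.09504; [2] prior 0.33, lik 0.303, product 0.09999; [3] prior 0.23, lik 0.087, product 0.02001.
Normalizing constant = 0.21504; the posterior for Machine 2 is its product over the sum, 0.09999/0.21504 = 0.465.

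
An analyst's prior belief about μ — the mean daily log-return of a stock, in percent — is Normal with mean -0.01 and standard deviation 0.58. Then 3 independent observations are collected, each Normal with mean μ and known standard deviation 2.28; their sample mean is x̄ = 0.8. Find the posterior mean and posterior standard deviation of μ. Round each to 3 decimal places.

With known σ, the Normal prior is conjugate. Weight on the data is w = (n/σ²)/(n/σ² + 1/τ₀²) = 0.577101/(0.577101+2.97265) = 0.16257.
Posterior mean = w·x̄ + (1−w)·μ₀ = 0.16257·0.8 + 0.83743·-0.01 = 0.122. Posterior variance = 1/(0.577101+2.97265) = 0.281710, so SD = 0.531.

Posterior mean ≈ 0.122; posterior SD ≈ 0.531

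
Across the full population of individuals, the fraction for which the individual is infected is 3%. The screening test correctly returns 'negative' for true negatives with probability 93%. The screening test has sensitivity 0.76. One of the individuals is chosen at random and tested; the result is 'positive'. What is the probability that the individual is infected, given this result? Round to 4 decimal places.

P(H | E) ≈ 0.2514

Write H for 'the individual is infected'. Prior odds H:¬H = 0.03/0.97 = 0.030928. For the 'positive' outcome, the likelihood ratio is 0.76/0.07 = 10.857.
Posterior odds = 0.030928 × 10.857 = 0.33579, so P(H|E) = 0.33579/(1+0.33579) = 0.2514.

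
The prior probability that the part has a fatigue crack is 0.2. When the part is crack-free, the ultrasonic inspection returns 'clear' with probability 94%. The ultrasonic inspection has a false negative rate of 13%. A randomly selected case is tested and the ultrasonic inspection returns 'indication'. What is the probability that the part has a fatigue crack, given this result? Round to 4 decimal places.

P(H | E) ≈ 0.7838

Let H be the event that the part has a fatigue crack. P(H) = 0.2, so P(¬H) = 0.8. With E the 'indication' result, P(E|H) = 0.87 and P(E|¬H) = 0.06.
P(E) = 0.87·0.2 + 0.06·0.8 = 0.17400 + 0.048000 = 0.22200.
By Bayes' theorem, P(H|E) = 0.17400 / 0.22200 = 0.7838.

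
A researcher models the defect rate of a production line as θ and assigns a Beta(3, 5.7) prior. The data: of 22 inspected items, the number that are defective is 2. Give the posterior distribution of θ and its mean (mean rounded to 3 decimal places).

The binomial likelihood is conjugate to the Beta prior: with 2 successes and 20 failures, the posterior is Beta(3+2, 5.7+20) = Beta(5, 25.7).
E[θ | data] = 5/(5+25.7) = 0.163.

Posterior: Beta(5, 25.7); mean ≈ 0.163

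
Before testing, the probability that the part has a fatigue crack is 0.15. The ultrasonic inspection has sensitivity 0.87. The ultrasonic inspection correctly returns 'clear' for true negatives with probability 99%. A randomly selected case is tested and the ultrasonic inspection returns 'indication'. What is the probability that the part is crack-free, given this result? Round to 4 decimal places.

Let H be the event that the part has a fatigue crack. P(H) = 0.15, so P(¬H) = 0.85. With E the 'indication' result, P(E|H) = 0.87 and P(E|¬H) = 0.01.
P(E) = 0.87·0.15 + 0.01·0.85 = 0.13050 + 0.0085000 = 0.13900.
By Bayes' theorem, P(H|E) = 0.13050 / 0.13900 = 0.9388. Hence P(¬H|E) = 1 − 0.9388 = 0.0612.

P(¬H | E) ≈ 0.0612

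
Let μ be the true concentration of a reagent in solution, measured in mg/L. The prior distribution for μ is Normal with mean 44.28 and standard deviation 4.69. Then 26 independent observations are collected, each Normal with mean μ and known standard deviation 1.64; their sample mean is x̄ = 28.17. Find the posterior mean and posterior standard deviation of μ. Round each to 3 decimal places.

With known σ, the Normal prior is conjugate. Weight on the data is w = (n/σ²)/(n/σ² + 1/τ₀²) = 9.66686/(9.66686+0.0454626) = 0.99532.
Posterior mean = w·x̄ + (1−w)·μ₀ = 0.99532·28.17 + 0.0046809·44.28 = 28.245. Posterior variance = 1/(9.66686+0.0454626) = 0.102962, so SD = 0.321.

Posterior mean ≈ 28.245; posterior SD ≈ 0.321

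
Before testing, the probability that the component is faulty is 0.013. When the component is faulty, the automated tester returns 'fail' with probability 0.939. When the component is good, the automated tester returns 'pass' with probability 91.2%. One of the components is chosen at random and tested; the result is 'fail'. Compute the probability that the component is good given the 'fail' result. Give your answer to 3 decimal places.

P(¬H | E) ≈ 0.877

Let H be the event that the component is faulty. P(H) = 0.013, so P(¬H) = 0.987. With E the 'fail' result, P(E|H) = 0.939 and P(E|¬H) = 0.088.
P(E) = 0.939·0.013 + 0.088·0.987 = 0.012207 + 0.086856 = 0.099063.
By Bayes' theorem, P(H|E) = 0.012207 / 0.099063 = 0.123. Hence P(¬H|E) = 1 − 0.123 = 0.877.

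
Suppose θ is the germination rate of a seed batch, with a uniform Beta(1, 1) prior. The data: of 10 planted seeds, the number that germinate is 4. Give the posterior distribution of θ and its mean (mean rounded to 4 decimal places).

Posterior: Beta(5, 7); mean ≈ 0.4167

The binomial likelihood is conjugate to the Beta prior: with 4 successes and 6 failures, the posterior is Beta(1+4, 1+6) = Beta(5, 7).
E[θ | data] = 5/(5+7) = 0.4167.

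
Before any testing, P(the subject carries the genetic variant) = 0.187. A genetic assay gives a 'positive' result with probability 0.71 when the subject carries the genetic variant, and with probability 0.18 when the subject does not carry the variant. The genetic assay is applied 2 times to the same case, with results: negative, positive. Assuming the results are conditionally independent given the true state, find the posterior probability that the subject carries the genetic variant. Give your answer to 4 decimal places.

Posterior P(H) ≈ 0.2429

Let H be the event that the subject carries the genetic variant; start with P(H) = 0.187. P('positive'|H) = 0.71, P('positive'|¬H) = 0.18.
Update on result 1 ('negative'): P(H) ← 0.29·0.1870 / (0.29·0.1870 + 0.82·0.8130) = 0.054230/0.72089 = 0.0752.
Update on result 2 ('positive'): P(H) ← 0.71·0.0752 / (0.71·0.0752 + 0.18·0.9248) = 0.053411/0.21987 = 0.2429.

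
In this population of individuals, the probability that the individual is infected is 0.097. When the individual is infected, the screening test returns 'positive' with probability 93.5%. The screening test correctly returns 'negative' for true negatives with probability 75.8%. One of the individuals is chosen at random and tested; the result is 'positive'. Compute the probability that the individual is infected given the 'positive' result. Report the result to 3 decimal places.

Let H be the event that the individual is infected. P(H) = 0.097, so P(¬H) = 0.903. With E the 'positive' result, P(E|H) = 0.935 and P(E|¬H) = 0.242.
P(E) = 0.935·0.097 + 0.242·0.903 = 0.090695 + 0.21853 = 0.30922.
By Bayes' theorem, P(H|E) = 0.090695 / 0.30922 = 0.293.

P(H | E) ≈ 0.293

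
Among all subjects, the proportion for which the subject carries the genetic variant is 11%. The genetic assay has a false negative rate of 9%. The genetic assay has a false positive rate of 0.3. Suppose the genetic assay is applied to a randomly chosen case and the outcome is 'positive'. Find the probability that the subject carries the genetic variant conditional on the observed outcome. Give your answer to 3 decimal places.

P(H | E) ≈ 0.273

Write H for 'the subject carries the genetic variant'. Prior odds H:¬H = 0.11/0.89 = 0.12360. For the 'positive' outcome, the likelihood ratio is 0.91/0.3 = 3.0333.
Posterior odds = 0.12360 × 3.0333 = 0.37491, so P(H|E) = 0.37491/(1+0.37491) = 0.273.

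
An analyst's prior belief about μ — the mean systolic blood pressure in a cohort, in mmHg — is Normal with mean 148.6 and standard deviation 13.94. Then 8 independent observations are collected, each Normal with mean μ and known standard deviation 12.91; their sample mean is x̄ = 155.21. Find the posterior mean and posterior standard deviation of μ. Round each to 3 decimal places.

Prior precision 1/τ₀² = 1/13.94² = 0.00514606; data precision n/σ² = 8/12.91² = 0.0479996.
Posterior precision = 0.00514606 + 0.0479996 = 0.0531456, giving posterior SD = 1/√0.0531456 = 4.338.
Posterior mean = (0.00514606·148.6 + 0.0479996·155.21) / 0.0531456 = 154.570.

Posterior mean ≈ 154.570; posterior SD ≈ 4.338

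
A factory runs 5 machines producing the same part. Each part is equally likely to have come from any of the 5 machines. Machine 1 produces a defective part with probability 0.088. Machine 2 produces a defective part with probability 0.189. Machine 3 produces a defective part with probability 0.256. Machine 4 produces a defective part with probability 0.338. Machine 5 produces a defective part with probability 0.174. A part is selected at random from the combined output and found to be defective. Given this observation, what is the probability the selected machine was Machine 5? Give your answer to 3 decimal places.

P(defective|M1) = 0.088; P(defective|M2) = 0.189; P(defective|M3) = 0.256; P(defective|M4) = 0.338; P(defective|M5) = 0.174.
Prior × likelihood for each source: 0.2·0.088=0.01760, 0.2·0.189=0.03780, 0.2·0.256=0.05120, 0.2·0.338=0.06760, 0.2·0.174=0.03480. Summing gives P(defective) = 0.20900.
P(Machine 5 | defective) = 0.03480 / 0.20900 = 0.167.

Posterior probability ≈ 0.167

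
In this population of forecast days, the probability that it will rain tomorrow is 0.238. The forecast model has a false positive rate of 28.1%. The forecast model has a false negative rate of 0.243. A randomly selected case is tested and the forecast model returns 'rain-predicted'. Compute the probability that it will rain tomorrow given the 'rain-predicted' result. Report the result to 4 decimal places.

P(H | E) ≈ 0.4569

Write H for 'it will rain tomorrow'. Prior odds H:¬H = 0.238/0.762 = 0.31234. For the 'rain-predicted' outcome, the likelihood ratio is 0.757/0.281 = 2.6940.
Posterior odds = 0.31234 × 2.6940 = 0.84142, so P(H|E) = 0.84142/(1+0.84142) = 0.4569.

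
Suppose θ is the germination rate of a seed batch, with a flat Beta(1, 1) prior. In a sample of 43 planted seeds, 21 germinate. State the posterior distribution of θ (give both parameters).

Posterior: Beta(22, 23)

The binomial likelihood is conjugate to the Beta prior: with 21 successes and 22 failures, the posterior is Beta(1+21, 1+22) = Beta(22, 23).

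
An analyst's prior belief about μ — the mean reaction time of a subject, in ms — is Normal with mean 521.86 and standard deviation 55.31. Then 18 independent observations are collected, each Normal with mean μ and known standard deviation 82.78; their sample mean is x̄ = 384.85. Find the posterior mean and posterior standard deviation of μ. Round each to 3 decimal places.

Posterior mean ≈ 400.013; posterior SD ≈ 18.400

Prior precision 1/τ₀² = 1/55.31² = 0.00032688; data precision n/σ² = 18/82.78² = 0.00262677.
Posterior precision = 0.00032688 + 0.00262677 = 0.00295365, giving posterior SD = 1/√0.00295365 = 18.400.
Posterior mean = (0.00032688·521.86 + 0.00262677·384.85) / 0.00295365 = 400.013.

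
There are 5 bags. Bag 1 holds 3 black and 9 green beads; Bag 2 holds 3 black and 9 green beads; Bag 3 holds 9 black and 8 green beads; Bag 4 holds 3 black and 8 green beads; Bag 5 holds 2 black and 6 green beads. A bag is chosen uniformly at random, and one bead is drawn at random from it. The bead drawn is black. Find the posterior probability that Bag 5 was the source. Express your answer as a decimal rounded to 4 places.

P(black|Bag 1) = 0.25; P(black|Bag 2) = 0.25; P(black|Bag 3) = 0.5294; P(black|Bag 4) = 0.2727; P(black|Bag 5) = 0.25.
Prior × likelihood for each source: 0.2·0.25=0.05000, 0.2·0.25=0.05000, 0.2·0.5294=0.1059, 0.2·0.2727=0.05455, 0.2·0.25=0.05000. Summing gives P(black) = 0.31043.
P(Bag 5 | black) = 0.05000 / 0.31043 = 0.1611.

Posterior probability ≈ 0.1611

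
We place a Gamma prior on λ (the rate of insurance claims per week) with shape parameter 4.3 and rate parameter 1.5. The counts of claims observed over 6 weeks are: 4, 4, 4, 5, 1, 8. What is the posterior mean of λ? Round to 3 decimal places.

Posterior mean ≈ 4.040

The Poisson likelihood adds the total count to the shape and the number of exposure periods to the rate. Here ∑xᵢ = 26 and n = 6, so shape 4.3→30.3 and rate 1.5→7.5.
Posterior mean = shape/rate = 30.3/7.5 = 4.040.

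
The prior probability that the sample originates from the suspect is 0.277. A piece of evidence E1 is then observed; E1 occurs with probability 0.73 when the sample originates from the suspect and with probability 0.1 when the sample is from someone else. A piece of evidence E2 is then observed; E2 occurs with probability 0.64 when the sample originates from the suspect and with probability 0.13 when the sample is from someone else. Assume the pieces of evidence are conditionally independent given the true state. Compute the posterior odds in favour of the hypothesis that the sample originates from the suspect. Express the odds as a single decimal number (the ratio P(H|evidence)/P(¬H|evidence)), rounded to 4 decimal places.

Posterior odds ≈ 13.7690

Prior odds = 0.277/(1−0.277) = 0.38313.
Likelihood ratio for E1 = 0.73/0.1 = 7.3000.
Likelihood ratio for E2 = 0.64/0.13 = 4.9231.
Posterior odds = prior odds × LR₁ × LR₂ = 13.769.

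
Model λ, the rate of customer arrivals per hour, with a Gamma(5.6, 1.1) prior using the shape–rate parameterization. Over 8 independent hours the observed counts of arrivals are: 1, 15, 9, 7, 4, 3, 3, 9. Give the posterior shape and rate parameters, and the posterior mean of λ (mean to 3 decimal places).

Total count ∑xᵢ = 51 over n = 8 hours.
Gamma is conjugate to the Poisson likelihood: posterior is Gamma(shape = 5.6+51 = 56.6, rate = 1.1+8 = 9.1).
E[λ | data] = 56.6/9.1 = 6.220.

Posterior: Gamma(shape=56.6, rate=9.1); mean ≈ 6.220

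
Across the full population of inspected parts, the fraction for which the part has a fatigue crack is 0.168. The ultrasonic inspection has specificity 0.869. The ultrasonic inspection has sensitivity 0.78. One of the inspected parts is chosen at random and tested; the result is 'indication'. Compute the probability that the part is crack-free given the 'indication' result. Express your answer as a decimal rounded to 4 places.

P(¬H | E) ≈ 0.4541

Let H be the event that the part has a fatigue crack. P(H) = 0.168, so P(¬H) = 0.832. With E the 'indication' result, P(E|H) = 0.78 and P(E|¬H) = 0.131.
P(E) = 0.78·0.168 + 0.131·0.832 = 0.13104 + 0.10899 = 0.24003.
By Bayes' theorem, P(H|E) = 0.13104 / 0.24003 = 0.5459. Hence P(¬H|E) = 1 − 0.5459 = 0.4541.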